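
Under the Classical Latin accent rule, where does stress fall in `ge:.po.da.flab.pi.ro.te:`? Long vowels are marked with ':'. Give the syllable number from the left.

5

Classical Latin: stress the penult if heavy (long vowel or closed), else the antepenult.
Weights: 5 pi L, 6 ro L, 7 te: H.
The penult (syllable 6, ro) is light, so stress falls on the antepenult (syllable 5, pi).
Stress on syllable 5: ge:.po.da.flab.ˈpi.ro.te:.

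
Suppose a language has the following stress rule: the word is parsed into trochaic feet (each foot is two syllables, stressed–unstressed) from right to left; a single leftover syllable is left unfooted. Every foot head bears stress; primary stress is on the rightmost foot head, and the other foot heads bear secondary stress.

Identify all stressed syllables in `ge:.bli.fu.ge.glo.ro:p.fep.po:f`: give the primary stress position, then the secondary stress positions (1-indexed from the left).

Parse right to left into trochaic (ˈσσ) feet: (ˈge:.bli) (ˈfu.ge) (ˈglo.ro:p) (ˈfep.po:f).
Foot heads (stressed positions): 1, 3, 5, 7.
End Rule Rightmost: primary stress on the rightmost head = syllable 7.
Secondary stress on 1, 3, 5: ˌge:.bli.ˌfu.ge.ˌglo.ro:p.ˈfep.po:f.

primary 7, secondary 1, 3, 5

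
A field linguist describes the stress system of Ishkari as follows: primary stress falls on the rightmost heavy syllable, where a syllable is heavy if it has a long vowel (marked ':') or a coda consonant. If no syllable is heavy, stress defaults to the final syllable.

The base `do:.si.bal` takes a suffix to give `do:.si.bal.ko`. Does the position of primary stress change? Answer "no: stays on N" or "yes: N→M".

no: stays on 3

Base `do:.si.bal` (3 syllables):
  Weights: 1 do: H, 2 si L, 3 bal H.
  Heavy syllables in the domain: 1, 3. The rightmost is syllable 3 (bal).
  → primary stress on syllable 3.
Suffixed `do:.si.bal.ko` (4 syllables):
  Weights: 1 do: H, 2 si L, 3 bal H, 4 ko L.
  Heavy syllables in the domain: 1, 3. The rightmost is syllable 3 (bal).
  → primary stress on syllable 3.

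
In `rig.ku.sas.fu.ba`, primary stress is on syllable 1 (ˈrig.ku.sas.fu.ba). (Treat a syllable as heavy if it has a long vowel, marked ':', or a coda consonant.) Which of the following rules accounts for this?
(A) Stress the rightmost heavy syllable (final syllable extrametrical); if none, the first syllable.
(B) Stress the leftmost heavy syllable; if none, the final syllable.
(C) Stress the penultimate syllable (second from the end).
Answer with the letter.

Rule A → syllable 3 (observed: 1).
Rule B → syllable 1 ✓.
Rule C → syllable 4 (observed: 1).

B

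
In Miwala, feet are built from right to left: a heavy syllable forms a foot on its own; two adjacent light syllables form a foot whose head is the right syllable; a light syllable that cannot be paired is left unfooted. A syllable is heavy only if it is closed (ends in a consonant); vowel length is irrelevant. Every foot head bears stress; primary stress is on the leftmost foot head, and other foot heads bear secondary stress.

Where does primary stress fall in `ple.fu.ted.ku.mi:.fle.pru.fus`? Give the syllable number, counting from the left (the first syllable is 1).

2

Weights: 1 ple L, 2 fu L, 3 ted H, 4 ku L, 5 mi: L, 6 fle L, 7 pru L, 8 fus H.
Parse right to left (heavy = foot alone; LL = one foot; stranded L unfooted): (ple.ˈfu) (ˈted) (ku.ˈmi:) (fle.ˈpru) (ˈfus).
Foot heads: 2, 3, 5, 7, 8.
Primary stress on the leftmost head = syllable 2.
Primary stress: syllable 2 → ple.ˈfu.ted.ku.mi:.fle.pru.fus.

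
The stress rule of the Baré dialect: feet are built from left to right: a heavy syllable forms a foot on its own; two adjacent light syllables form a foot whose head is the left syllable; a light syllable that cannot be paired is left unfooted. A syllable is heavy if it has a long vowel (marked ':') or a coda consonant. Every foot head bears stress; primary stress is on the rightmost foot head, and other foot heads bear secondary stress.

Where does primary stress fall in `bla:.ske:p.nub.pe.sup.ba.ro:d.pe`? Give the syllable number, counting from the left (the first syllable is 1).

Weights: 1 bla: H, 2 ske:p H, 3 nub H, 4 pe L, 5 sup H, 6 ba L, 7 ro:d H, 8 pe L.
Parse left to right (heavy = foot alone; LL = one foot; stranded L unfooted): (ˈbla:) (ˈske:p) (ˈnub) pe (ˈsup) ba (ˈro:d) pe.
Foot heads: 1, 2, 3, 5, 7.
Primary stress on the rightmost head = syllable 7.
Primary stress: syllable 7 → bla:.ske:p.nub.pe.sup.ba.ˈro:d.pe.

7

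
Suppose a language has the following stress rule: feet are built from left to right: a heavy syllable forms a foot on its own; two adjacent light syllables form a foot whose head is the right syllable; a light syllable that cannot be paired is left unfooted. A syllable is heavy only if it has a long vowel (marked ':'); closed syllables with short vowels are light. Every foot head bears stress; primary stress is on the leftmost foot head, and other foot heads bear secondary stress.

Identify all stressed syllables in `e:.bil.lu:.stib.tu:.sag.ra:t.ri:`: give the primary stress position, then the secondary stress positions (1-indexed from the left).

primary 1, secondary 3, 5, 7, 8

Weights: 1 e: H, 2 bil L, 3 lu: H, 4 stib L, 5 tu: H, 6 sag L, 7 ra:t H, 8 ri: H.
Parse left to right (heavy = foot alone; LL = one foot; stranded L unfooted): (ˈe:) bil (ˈlu:) stib (ˈtu:) sag (ˈra:t) (ˈri:).
Foot heads: 1, 3, 5, 7, 8.
Primary stress on the leftmost head = syllable 1.
Secondary stress on 3, 5, 7, 8: ˈe:.bil.ˌlu:.stib.ˌtu:.sag.ˌra:t.ˌri:.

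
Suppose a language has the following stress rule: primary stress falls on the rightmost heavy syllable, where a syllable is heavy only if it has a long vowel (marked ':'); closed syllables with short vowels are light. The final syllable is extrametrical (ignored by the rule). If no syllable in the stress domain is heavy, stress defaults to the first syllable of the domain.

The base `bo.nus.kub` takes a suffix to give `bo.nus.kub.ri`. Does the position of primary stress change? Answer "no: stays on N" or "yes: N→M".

no: stays on 1

Base `bo.nus.kub` (3 syllables):
  The final syllable (3, kub) is extrametrical; the stress domain is syllables 1–2.
  Weights: 1 bo L, 2 nus L.
  No heavy syllable in the domain; default to the first syllable of the domain = syllable 1.
  → primary stress on syllable 1.
Suffixed `bo.nus.kub.ri` (4 syllables):
  The final syllable (4, ri) is extrametrical; the stress domain is syllables 1–3.
  Weights: 1 bo L, 2 nus L, 3 kub L.
  No heavy syllable in the domain; default to the first syllable of the domain = syllable 1.
  → primary stress on syllable 1.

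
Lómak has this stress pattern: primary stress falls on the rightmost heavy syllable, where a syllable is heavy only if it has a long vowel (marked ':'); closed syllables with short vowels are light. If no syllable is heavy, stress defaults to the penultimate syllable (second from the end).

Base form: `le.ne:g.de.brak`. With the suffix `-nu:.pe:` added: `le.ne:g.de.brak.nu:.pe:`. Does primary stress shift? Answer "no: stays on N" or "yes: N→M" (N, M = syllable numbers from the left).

Base `le.ne:g.de.brak` (4 syllables):
  Weights: 1 le L, 2 ne:g H, 3 de L, 4 brak L.
  Heavy syllables in the domain: 2. The rightmost is syllable 2 (ne:g).
  → primary stress on syllable 2.
Suffixed `le.ne:g.de.brak.nu:.pe:` (6 syllables):
  Weights: 1 le L, 2 ne:g H, 3 de L, 4 brak L, 5 nu: H, 6 pe: H.
  Heavy syllables in the domain: 2, 5, 6. The rightmost is syllable 6 (pe:).
  → primary stress on syllable 6.

yes: 2→6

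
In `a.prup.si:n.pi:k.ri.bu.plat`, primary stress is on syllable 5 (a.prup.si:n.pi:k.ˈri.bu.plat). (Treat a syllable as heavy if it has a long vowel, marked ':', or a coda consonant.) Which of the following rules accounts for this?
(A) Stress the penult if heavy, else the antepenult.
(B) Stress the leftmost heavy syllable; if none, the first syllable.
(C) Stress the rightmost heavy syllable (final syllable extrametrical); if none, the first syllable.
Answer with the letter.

Rule A → syllable 5 ✓.
Rule B → syllable 2 (observed: 5).
Rule C → syllable 4 (observed: 5).

A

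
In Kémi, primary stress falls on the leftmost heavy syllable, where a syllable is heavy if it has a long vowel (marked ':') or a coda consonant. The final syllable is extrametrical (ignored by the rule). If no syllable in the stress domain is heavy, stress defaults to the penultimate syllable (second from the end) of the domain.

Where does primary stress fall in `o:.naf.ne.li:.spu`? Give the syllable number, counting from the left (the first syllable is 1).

1

The final syllable (5, spu) is extrametrical; the stress domain is syllables 1–4.
Weights: 1 o: H, 2 naf H, 3 ne L, 4 li: H.
Heavy syllables in the domain: 1, 2, 4. The leftmost is syllable 1 (o:).
Primary stress: syllable 1 → ˈo:.naf.ne.li:.spu.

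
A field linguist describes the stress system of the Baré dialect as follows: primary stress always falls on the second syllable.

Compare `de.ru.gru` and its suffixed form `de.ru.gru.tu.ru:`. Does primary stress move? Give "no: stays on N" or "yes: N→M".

no: stays on 2

Base `de.ru.gru` (3 syllables):
  The word has 3 syllables; the second syllable is syllable 2 (ru).
  → primary stress on syllable 2.
Suffixed `de.ru.gru.tu.ru:` (5 syllables):
  The word has 5 syllables; the second syllable is syllable 2 (ru).
  → primary stress on syllable 2.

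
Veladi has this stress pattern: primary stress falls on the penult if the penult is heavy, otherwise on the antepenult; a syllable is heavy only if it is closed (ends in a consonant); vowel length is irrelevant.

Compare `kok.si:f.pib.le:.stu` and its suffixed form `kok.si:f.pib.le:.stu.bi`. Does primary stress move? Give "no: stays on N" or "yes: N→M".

yes: 3→4

Base `kok.si:f.pib.le:.stu` (5 syllables):
  Weights: 3 pib H, 4 le: L, 5 stu L.
  The penult (syllable 4, le:) is light, so stress falls on the antepenult (syllable 3, pib).
  → primary stress on syllable 3.
Suffixed `kok.si:f.pib.le:.stu.bi` (6 syllables):
  Weights: 4 le: L, 5 stu L, 6 bi L.
  The penult (syllable 5, stu) is light, so stress falls on the antepenult (syllable 4, le:).
  → primary stress on syllable 4.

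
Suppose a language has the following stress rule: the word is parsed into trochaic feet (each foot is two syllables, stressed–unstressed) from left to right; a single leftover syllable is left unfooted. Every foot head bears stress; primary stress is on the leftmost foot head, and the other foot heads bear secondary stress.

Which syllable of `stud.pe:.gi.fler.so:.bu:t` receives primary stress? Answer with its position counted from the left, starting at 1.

1

Parse left to right into trochaic (ˈσσ) feet: (ˈstud.pe:) (ˈgi.fler) (ˈso:.bu:t).
Foot heads (stressed positions): 1, 3, 5.
End Rule Leftmost: primary stress on the leftmost head = syllable 1.
Primary stress: syllable 1 → ˈstud.pe:.gi.fler.so:.bu:t.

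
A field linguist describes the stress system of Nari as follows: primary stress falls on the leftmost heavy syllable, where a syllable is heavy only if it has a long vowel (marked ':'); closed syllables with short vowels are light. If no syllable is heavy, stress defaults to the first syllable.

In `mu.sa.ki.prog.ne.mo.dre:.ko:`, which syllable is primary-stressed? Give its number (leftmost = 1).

Weights: 1 mu L, 2 sa L, 3 ki L, 4 prog L, 5 ne L, 6 mo L, 7 dre: H, 8 ko: H.
Heavy syllables in the domain: 7, 8. The leftmost is syllable 7 (dre:).
Primary stress: syllable 7 → mu.sa.ki.prog.ne.mo.ˈdre:.ko:.

7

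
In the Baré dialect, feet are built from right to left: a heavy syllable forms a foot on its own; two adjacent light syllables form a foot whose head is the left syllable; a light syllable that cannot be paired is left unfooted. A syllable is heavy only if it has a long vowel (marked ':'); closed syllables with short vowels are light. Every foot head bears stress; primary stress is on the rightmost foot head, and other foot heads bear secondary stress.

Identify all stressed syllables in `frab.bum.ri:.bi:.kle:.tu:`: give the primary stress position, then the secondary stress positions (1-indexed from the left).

primary 6, secondary 1, 3, 4, 5

Weights: 1 frab L, 2 bum L, 3 ri: H, 4 bi: H, 5 kle: H, 6 tu: H.
Parse right to left (heavy = foot alone; LL = one foot; stranded L unfooted): (ˈfrab.bum) (ˈri:) (ˈbi:) (ˈkle:) (ˈtu:).
Foot heads: 1, 3, 4, 5, 6.
Primary stress on the rightmost head = syllable 6.
Secondary stress on 1, 3, 4, 5: ˌfrab.bum.ˌri:.ˌbi:.ˌkle:.ˈtu:.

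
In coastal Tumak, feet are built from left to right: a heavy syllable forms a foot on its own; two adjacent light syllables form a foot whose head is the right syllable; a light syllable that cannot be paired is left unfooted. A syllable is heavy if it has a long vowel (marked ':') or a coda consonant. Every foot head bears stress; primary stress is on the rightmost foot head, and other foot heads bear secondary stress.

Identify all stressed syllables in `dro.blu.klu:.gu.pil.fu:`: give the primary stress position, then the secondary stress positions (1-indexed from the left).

primary 6, secondary 2, 3, 5

Weights: 1 dro L, 2 blu L, 3 klu: H, 4 gu L, 5 pil H, 6 fu: H.
Parse left to right (heavy = foot alone; LL = one foot; stranded L unfooted): (dro.ˈblu) (ˈklu:) gu (ˈpil) (ˈfu:).
Foot heads: 2, 3, 5, 6.
Primary stress on the rightmost head = syllable 6.
Secondary stress on 2, 3, 5: dro.ˌblu.ˌklu:.gu.ˌpil.ˈfu:.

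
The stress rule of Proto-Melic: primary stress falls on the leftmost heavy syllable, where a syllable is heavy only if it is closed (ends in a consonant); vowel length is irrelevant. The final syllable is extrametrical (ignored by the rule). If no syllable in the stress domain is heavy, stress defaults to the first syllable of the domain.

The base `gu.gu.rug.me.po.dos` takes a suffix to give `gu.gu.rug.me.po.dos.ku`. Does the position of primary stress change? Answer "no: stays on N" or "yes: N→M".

Base `gu.gu.rug.me.po.dos` (6 syllables):
  The final syllable (6, dos) is extrametrical; the stress domain is syllables 1–5.
  Weights: 1 gu L, 2 gu L, 3 rug H, 4 me L, 5 po L.
  Heavy syllables in the domain: 3. The leftmost is syllable 3 (rug).
  → primary stress on syllable 3.
Suffixed `gu.gu.rug.me.po.dos.ku` (7 syllables):
  The final syllable (7, ku) is extrametrical; the stress domain is syllables 1–6.
  Weights: 1 gu L, 2 gu L, 3 rug H, 4 me L, 5 po L, 6 dos H.
  Heavy syllables in the domain: 3, 6. The leftmost is syllable 3 (rug).
  → primary stress on syllable 3.

no: stays on 3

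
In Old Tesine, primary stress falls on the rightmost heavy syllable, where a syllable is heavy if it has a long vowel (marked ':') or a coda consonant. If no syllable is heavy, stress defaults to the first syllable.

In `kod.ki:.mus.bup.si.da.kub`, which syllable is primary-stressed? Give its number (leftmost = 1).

Weights: 1 kod H, 2 ki: H, 3 mus H, 4 bup H, 5 si L, 6 da L, 7 kub H.
Heavy syllables in the domain: 1, 2, 3, 4, 7. The rightmost is syllable 7 (kub).
Primary stress: syllable 7 → kod.ki:.mus.bup.si.da.ˈkub.

7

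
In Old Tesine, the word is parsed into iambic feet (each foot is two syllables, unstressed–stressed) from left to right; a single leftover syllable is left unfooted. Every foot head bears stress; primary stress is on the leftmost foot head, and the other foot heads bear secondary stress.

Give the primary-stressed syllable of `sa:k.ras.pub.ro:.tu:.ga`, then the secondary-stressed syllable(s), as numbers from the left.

Parse left to right into iambic (σˈσ) feet: (sa:k.ˈras) (pub.ˈro:) (tu:.ˈga).
Foot heads (stressed positions): 2, 4, 6.
End Rule Leftmost: primary stress on the leftmost head = syllable 2.
Secondary stress on 4, 6: sa:k.ˈras.pub.ˌro:.tu:.ˌga.

primary 2, secondary 4, 6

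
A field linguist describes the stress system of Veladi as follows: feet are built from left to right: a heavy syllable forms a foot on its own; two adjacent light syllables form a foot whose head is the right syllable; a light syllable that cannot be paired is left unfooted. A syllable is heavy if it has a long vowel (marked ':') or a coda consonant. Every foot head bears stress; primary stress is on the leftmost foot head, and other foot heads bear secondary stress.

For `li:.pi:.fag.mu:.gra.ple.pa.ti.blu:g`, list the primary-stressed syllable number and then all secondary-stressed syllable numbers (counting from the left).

primary 1, secondary 2, 3, 4, 6, 8, 9

Weights: 1 li: H, 2 pi: H, 3 fag H, 4 mu: H, 5 gra L, 6 ple L, 7 pa L, 8 ti L, 9 blu:g H.
Parse left to right (heavy = foot alone; LL = one foot; stranded L unfooted): (ˈli:) (ˈpi:) (ˈfag) (ˈmu:) (gra.ˈple) (pa.ˈti) (ˈblu:g).
Foot heads: 1, 2, 3, 4, 6, 8, 9.
Primary stress on the leftmost head = syllable 1.
Secondary stress on 2, 3, 4, 6, 8, 9: ˈli:.ˌpi:.ˌfag.ˌmu:.gra.ˌple.pa.ˌti.ˌblu:g.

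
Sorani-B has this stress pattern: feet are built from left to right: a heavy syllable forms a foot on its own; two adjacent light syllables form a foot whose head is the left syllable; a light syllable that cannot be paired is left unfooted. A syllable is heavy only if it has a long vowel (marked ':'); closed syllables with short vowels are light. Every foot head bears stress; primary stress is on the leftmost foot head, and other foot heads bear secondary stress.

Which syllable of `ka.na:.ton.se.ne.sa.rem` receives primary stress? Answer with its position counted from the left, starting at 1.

Weights: 1 ka L, 2 na: H, 3 ton L, 4 se L, 5 ne L, 6 sa L, 7 rem L.
Parse left to right (heavy = foot alone; LL = one foot; stranded L unfooted): ka (ˈna:) (ˈton.se) (ˈne.sa) rem.
Foot heads: 2, 3, 5.
Primary stress on the leftmost head = syllable 2.
Primary stress: syllable 2 → ka.ˈna:.ton.se.ne.sa.rem.

2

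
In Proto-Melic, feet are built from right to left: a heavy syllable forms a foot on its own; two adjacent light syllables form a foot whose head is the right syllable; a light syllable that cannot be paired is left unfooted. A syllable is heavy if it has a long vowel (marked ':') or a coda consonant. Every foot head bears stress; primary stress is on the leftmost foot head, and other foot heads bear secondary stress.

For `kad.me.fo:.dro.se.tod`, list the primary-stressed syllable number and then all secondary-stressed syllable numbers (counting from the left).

primary 1, secondary 3, 5, 6

Weights: 1 kad H, 2 me L, 3 fo: H, 4 dro L, 5 se L, 6 tod H.
Parse right to left (heavy = foot alone; LL = one foot; stranded L unfooted): (ˈkad) me (ˈfo:) (dro.ˈse) (ˈtod).
Foot heads: 1, 3, 5, 6.
Primary stress on the leftmost head = syllable 1.
Secondary stress on 3, 5, 6: ˈkad.me.ˌfo:.dro.ˌse.ˌtod.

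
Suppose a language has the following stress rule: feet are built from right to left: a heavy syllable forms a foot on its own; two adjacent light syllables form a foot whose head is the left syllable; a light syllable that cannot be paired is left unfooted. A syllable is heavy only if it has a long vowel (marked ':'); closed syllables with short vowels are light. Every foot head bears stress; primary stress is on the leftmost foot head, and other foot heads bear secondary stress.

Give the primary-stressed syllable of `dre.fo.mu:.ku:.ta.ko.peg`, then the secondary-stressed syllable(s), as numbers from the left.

primary 1, secondary 3, 4, 6

Weights: 1 dre L, 2 fo L, 3 mu: H, 4 ku: H, 5 ta L, 6 ko L, 7 peg L.
Parse right to left (heavy = foot alone; LL = one foot; stranded L unfooted): (ˈdre.fo) (ˈmu:) (ˈku:) ta (ˈko.peg).
Foot heads: 1, 3, 4, 6.
Primary stress on the leftmost head = syllable 1.
Secondary stress on 3, 4, 6: ˈdre.fo.ˌmu:.ˌku:.ta.ˌko.peg.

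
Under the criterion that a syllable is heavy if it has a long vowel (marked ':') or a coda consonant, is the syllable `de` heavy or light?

light

`de`: short vowel, open (no coda). Short vowel, open → light.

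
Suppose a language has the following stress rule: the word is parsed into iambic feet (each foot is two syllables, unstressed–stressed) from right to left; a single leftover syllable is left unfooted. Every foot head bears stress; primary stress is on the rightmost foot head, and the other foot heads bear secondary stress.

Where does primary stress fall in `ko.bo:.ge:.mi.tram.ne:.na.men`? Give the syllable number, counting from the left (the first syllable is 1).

Parse right to left into iambic (σˈσ) feet: (ko.ˈbo:) (ge:.ˈmi) (tram.ˈne:) (na.ˈmen).
Foot heads (stressed positions): 2, 4, 6, 8.
End Rule Rightmost: primary stress on the rightmost head = syllable 8.
Primary stress: syllable 8 → ko.bo:.ge:.mi.tram.ne:.na.ˈmen.

8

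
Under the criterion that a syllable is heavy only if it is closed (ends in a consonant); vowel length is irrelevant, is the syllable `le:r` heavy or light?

`le:r`: long vowel, closed (coda /r/). Closed (coda /r/) → heavy.

heavy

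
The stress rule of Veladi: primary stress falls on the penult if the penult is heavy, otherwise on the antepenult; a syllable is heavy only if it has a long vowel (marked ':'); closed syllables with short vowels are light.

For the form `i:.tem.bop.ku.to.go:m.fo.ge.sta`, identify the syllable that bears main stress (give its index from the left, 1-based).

7

Weights: 7 fo L, 8 ge L, 9 sta L.
The penult (syllable 8, ge) is light, so stress falls on the antepenult (syllable 7, fo).
Primary stress: syllable 7 → i:.tem.bop.ku.to.go:m.ˈfo.ge.sta.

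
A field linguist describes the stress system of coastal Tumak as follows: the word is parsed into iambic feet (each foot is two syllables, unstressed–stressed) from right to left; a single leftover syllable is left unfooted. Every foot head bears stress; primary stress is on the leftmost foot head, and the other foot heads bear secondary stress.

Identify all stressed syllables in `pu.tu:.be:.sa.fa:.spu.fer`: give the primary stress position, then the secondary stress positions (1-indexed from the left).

Parse right to left into iambic (σˈσ) feet: pu (tu:.ˈbe:) (sa.ˈfa:) (spu.ˈfer). Syllable 1 is left unfooted.
Foot heads (stressed positions): 3, 5, 7.
End Rule Leftmost: primary stress on the leftmost head = syllable 3.
Secondary stress on 5, 7: pu.tu:.ˈbe:.sa.ˌfa:.spu.ˌfer.

primary 3, secondary 5, 7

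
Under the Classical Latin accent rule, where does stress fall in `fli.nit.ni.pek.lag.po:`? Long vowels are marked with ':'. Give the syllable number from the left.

Classical Latin: stress the penult if heavy (long vowel or closed), else the antepenult.
Weights: 4 pek H, 5 lag H, 6 po: H.
The penult (syllable 5, lag) is heavy, so it takes stress.
Stress on syllable 5: fli.nit.ni.pek.ˈlag.po:.

5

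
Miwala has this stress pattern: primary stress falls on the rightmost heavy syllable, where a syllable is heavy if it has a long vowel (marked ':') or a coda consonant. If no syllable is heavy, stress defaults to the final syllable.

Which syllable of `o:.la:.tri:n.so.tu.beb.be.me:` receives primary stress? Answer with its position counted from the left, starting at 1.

8

Weights: 1 o: H, 2 la: H, 3 tri:n H, 4 so L, 5 tu L, 6 beb H, 7 be L, 8 me: H.
Heavy syllables in the domain: 1, 2, 3, 6, 8. The rightmost is syllable 8 (me:).
Primary stress: syllable 8 → o:.la:.tri:n.so.tu.beb.be.ˈme:.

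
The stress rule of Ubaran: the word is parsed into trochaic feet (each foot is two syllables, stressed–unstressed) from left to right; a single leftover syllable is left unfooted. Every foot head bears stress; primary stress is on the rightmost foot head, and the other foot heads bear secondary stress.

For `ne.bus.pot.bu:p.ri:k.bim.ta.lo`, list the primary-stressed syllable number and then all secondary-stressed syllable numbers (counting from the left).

primary 7, secondary 1, 3, 5

Parse left to right into trochaic (ˈσσ) feet: (ˈne.bus) (ˈpot.bu:p) (ˈri:k.bim) (ˈta.lo).
Foot heads (stressed positions): 1, 3, 5, 7.
End Rule Rightmost: primary stress on the rightmost head = syllable 7.
Secondary stress on 1, 3, 5: ˌne.bus.ˌpot.bu:p.ˌri:k.bim.ˈta.lo.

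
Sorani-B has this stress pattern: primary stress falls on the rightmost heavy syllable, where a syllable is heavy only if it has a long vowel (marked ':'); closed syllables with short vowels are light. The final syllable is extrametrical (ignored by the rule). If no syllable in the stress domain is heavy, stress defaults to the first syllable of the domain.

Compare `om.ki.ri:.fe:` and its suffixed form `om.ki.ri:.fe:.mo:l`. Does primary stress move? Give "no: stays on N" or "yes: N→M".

yes: 3→4

Base `om.ki.ri:.fe:` (4 syllables):
  The final syllable (4, fe:) is extrametrical; the stress domain is syllables 1–3.
  Weights: 1 om L, 2 ki L, 3 ri: H.
  Heavy syllables in the domain: 3. The rightmost is syllable 3 (ri:).
  → primary stress on syllable 3.
Suffixed `om.ki.ri:.fe:.mo:l` (5 syllables):
  The final syllable (5, mo:l) is extrametrical; the stress domain is syllables 1–4.
  Weights: 1 om L, 2 ki L, 3 ri: H, 4 fe: H.
  Heavy syllables in the domain: 3, 4. The rightmost is syllable 4 (fe:).
  → primary stress on syllable 4.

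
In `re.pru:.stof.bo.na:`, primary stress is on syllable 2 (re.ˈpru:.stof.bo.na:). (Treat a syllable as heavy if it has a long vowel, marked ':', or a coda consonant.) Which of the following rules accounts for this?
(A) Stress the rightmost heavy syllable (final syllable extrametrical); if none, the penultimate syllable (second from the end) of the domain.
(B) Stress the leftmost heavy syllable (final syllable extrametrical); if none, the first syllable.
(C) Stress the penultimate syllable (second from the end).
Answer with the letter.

Rule A → syllable 3 (observed: 2).
Rule B → syllable 2 ✓.
Rule C → syllable 4 (observed: 2).

B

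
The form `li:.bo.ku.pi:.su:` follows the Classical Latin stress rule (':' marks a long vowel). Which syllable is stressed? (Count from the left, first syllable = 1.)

Classical Latin: stress the penult if heavy (long vowel or closed), else the antepenult.
Weights: 3 ku L, 4 pi: H, 5 su: H.
The penult (syllable 4, pi:) is heavy, so it takes stress.
Stress on syllable 4: li:.bo.ku.ˈpi:.su:.

4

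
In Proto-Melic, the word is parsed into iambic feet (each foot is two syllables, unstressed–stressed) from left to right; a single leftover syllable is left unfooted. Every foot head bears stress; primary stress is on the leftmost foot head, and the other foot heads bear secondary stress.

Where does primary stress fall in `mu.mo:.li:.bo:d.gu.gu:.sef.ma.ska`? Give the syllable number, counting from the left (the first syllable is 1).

2

Parse left to right into iambic (σˈσ) feet: (mu.ˈmo:) (li:.ˈbo:d) (gu.ˈgu:) (sef.ˈma) ska. Syllable 9 is left unfooted.
Foot heads (stressed positions): 2, 4, 6, 8.
End Rule Leftmost: primary stress on the leftmost head = syllable 2.
Primary stress: syllable 2 → mu.ˈmo:.li:.bo:d.gu.gu:.sef.ma.ska.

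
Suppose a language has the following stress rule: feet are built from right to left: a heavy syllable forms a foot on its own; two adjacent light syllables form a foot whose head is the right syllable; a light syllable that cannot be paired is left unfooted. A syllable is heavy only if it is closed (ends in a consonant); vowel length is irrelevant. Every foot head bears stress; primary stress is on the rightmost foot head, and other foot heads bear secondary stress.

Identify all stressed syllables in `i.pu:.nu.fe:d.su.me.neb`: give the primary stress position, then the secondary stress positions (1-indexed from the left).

primary 7, secondary 3, 4, 6

Weights: 1 i L, 2 pu: L, 3 nu L, 4 fe:d H, 5 su L, 6 me L, 7 neb H.
Parse right to left (heavy = foot alone; LL = one foot; stranded L unfooted): i (pu:.ˈnu) (ˈfe:d) (su.ˈme) (ˈneb).
Foot heads: 3, 4, 6, 7.
Primary stress on the rightmost head = syllable 7.
Secondary stress on 3, 4, 6: i.pu:.ˌnu.ˌfe:d.su.ˌme.ˈneb.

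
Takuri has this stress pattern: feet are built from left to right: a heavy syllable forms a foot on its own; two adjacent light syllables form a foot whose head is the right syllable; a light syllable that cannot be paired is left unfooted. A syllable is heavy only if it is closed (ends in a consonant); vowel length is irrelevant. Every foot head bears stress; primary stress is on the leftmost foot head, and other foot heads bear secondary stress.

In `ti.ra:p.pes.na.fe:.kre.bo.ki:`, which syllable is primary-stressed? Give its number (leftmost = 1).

2

Weights: 1 ti L, 2 ra:p H, 3 pes H, 4 na L, 5 fe: L, 6 kre L, 7 bo L, 8 ki: L.
Parse left to right (heavy = foot alone; LL = one foot; stranded L unfooted): ti (ˈra:p) (ˈpes) (na.ˈfe:) (kre.ˈbo) ki:.
Foot heads: 2, 3, 5, 7.
Primary stress on the leftmost head = syllable 2.
Primary stress: syllable 2 → ti.ˈra:p.pes.na.fe:.kre.bo.ki:.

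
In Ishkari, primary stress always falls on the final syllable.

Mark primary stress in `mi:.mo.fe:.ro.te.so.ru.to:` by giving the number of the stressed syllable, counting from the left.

The word has 8 syllables; the final syllable is syllable 8 (to:).
Primary stress: syllable 8 → mi:.mo.fe:.ro.te.so.ru.ˈto:.

8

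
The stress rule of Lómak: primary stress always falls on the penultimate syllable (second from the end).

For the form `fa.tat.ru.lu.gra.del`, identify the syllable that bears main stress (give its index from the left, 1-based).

5

The word has 6 syllables; the penultimate syllable (second from the end) is syllable 5 (gra).
Primary stress: syllable 5 → fa.tat.ru.lu.ˈgra.del.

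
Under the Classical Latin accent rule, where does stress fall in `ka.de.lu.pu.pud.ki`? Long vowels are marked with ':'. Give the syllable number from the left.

5

Classical Latin: stress the penult if heavy (long vowel or closed), else the antepenult.
Weights: 4 pu L, 5 pud H, 6 ki L.
The penult (syllable 5, pud) is heavy, so it takes stress.
Stress on syllable 5: ka.de.lu.pu.ˈpud.ki.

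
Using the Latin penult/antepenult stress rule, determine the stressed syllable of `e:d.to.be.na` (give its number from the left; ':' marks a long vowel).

Classical Latin: stress the penult if heavy (long vowel or closed), else the antepenult.
Weights: 2 to L, 3 be L, 4 na L.
The penult (syllable 3, be) is light, so stress falls on the antepenult (syllable 2, to).
Stress on syllable 2: e:d.ˈto.be.na.

2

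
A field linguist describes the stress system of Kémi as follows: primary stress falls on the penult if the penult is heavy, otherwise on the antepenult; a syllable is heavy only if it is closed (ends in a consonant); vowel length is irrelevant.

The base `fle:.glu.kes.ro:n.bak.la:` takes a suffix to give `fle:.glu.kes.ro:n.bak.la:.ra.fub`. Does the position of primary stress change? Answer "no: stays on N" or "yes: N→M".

Base `fle:.glu.kes.ro:n.bak.la:` (6 syllables):
  Weights: 4 ro:n H, 5 bak H, 6 la: L.
  The penult (syllable 5, bak) is heavy, so it takes stress.
  → primary stress on syllable 5.
Suffixed `fle:.glu.kes.ro:n.bak.la:.ra.fub` (8 syllables):
  Weights: 6 la: L, 7 ra L, 8 fub H.
  The penult (syllable 7, ra) is light, so stress falls on the antepenult (syllable 6, la:).
  → primary stress on syllable 6.

yes: 5→6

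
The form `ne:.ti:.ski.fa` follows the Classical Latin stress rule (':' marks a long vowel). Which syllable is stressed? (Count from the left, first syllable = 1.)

2

Classical Latin: stress the penult if heavy (long vowel or closed), else the antepenult.
Weights: 2 ti: H, 3 ski L, 4 fa L.
The penult (syllable 3, ski) is light, so stress falls on the antepenult (syllable 2, ti:).
Stress on syllable 2: ne:.ˈti:.ski.fa.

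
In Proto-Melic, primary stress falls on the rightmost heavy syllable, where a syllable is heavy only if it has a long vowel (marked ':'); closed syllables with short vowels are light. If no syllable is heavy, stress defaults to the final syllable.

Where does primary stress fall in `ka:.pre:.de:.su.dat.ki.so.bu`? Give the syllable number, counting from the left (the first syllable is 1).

Weights: 1 ka: H, 2 pre: H, 3 de: H, 4 su L, 5 dat L, 6 ki L, 7 so L, 8 bu L.
Heavy syllables in the domain: 1, 2, 3. The rightmost is syllable 3 (de:).
Primary stress: syllable 3 → ka:.pre:.ˈde:.su.dat.ki.so.bu.

3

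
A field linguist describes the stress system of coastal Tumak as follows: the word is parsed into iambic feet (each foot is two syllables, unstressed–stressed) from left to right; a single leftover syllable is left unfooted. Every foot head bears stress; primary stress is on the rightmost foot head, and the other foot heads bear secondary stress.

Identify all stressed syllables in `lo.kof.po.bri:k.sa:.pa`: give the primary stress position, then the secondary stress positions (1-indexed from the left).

primary 6, secondary 2, 4

Parse left to right into iambic (σˈσ) feet: (lo.ˈkof) (po.ˈbri:k) (sa:.ˈpa).
Foot heads (stressed positions): 2, 4, 6.
End Rule Rightmost: primary stress on the rightmost head = syllable 6.
Secondary stress on 2, 4: lo.ˌkof.po.ˌbri:k.sa:.ˈpa.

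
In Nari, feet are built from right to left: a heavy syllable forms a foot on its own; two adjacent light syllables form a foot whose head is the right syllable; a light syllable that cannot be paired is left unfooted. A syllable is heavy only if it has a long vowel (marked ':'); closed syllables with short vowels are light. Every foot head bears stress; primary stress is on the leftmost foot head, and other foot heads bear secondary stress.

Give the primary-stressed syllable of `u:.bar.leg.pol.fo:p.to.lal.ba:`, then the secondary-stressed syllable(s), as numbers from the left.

primary 1, secondary 4, 5, 7, 8

Weights: 1 u: H, 2 bar L, 3 leg L, 4 pol L, 5 fo:p H, 6 to L, 7 lal L, 8 ba: H.
Parse right to left (heavy = foot alone; LL = one foot; stranded L unfooted): (ˈu:) bar (leg.ˈpol) (ˈfo:p) (to.ˈlal) (ˈba:).
Foot heads: 1, 4, 5, 7, 8.
Primary stress on the leftmost head = syllable 1.
Secondary stress on 4, 5, 7, 8: ˈu:.bar.leg.ˌpol.ˌfo:p.to.ˌlal.ˌba:.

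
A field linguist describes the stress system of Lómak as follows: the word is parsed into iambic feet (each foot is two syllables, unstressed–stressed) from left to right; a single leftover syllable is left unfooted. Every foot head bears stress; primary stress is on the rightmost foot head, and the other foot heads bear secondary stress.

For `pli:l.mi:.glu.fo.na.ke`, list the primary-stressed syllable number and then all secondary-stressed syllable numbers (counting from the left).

Parse left to right into iambic (σˈσ) feet: (pli:l.ˈmi:) (glu.ˈfo) (na.ˈke).
Foot heads (stressed positions): 2, 4, 6.
End Rule Rightmost: primary stress on the rightmost head = syllable 6.
Secondary stress on 2, 4: pli:l.ˌmi:.glu.ˌfo.na.ˈke.

primary 6, secondary 2, 4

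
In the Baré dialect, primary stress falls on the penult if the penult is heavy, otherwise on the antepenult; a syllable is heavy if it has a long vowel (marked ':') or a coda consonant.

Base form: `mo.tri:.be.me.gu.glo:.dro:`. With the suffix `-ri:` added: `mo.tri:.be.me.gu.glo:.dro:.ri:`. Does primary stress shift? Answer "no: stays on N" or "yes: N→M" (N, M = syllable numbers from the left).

yes: 6→7

Base `mo.tri:.be.me.gu.glo:.dro:` (7 syllables):
  Weights: 5 gu L, 6 glo: H, 7 dro: H.
  The penult (syllable 6, glo:) is heavy, so it takes stress.
  → primary stress on syllable 6.
Suffixed `mo.tri:.be.me.gu.glo:.dro:.ri:` (8 syllables):
  Weights: 6 glo: H, 7 dro: H, 8 ri: H.
  The penult (syllable 7, dro:) is heavy, so it takes stress.
  → primary stress on syllable 7.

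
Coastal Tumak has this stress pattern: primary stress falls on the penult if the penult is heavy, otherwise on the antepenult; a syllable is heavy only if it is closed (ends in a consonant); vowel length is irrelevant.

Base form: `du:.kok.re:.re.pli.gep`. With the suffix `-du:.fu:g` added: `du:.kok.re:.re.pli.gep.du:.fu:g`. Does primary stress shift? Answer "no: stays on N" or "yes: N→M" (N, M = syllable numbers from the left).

Base `du:.kok.re:.re.pli.gep` (6 syllables):
  Weights: 4 re L, 5 pli L, 6 gep H.
  The penult (syllable 5, pli) is light, so stress falls on the antepenult (syllable 4, re).
  → primary stress on syllable 4.
Suffixed `du:.kok.re:.re.pli.gep.du:.fu:g` (8 syllables):
  Weights: 6 gep H, 7 du: L, 8 fu:g H.
  The penult (syllable 7, du:) is light, so stress falls on the antepenult (syllable 6, gep).
  → primary stress on syllable 6.

yes: 4→6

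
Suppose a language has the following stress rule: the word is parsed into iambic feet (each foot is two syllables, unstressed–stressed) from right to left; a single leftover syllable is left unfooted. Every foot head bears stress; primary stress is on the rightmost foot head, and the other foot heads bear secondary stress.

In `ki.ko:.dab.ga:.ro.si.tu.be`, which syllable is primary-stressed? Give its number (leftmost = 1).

Parse right to left into iambic (σˈσ) feet: (ki.ˈko:) (dab.ˈga:) (ro.ˈsi) (tu.ˈbe).
Foot heads (stressed positions): 2, 4, 6, 8.
End Rule Rightmost: primary stress on the rightmost head = syllable 8.
Primary stress: syllable 8 → ki.ko:.dab.ga:.ro.si.tu.ˈbe.

8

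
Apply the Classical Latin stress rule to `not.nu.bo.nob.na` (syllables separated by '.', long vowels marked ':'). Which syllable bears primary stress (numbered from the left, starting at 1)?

Classical Latin: stress the penult if heavy (long vowel or closed), else the antepenult.
Weights: 3 bo L, 4 nob H, 5 na L.
The penult (syllable 4, nob) is heavy, so it takes stress.
Stress on syllable 4: not.nu.bo.ˈnob.na.

4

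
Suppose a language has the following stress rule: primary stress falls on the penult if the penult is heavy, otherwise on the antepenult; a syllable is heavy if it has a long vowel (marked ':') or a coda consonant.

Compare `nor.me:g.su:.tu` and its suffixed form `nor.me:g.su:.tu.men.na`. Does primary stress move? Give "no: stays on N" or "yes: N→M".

Base `nor.me:g.su:.tu` (4 syllables):
  Weights: 2 me:g H, 3 su: H, 4 tu L.
  The penult (syllable 3, su:) is heavy, so it takes stress.
  → primary stress on syllable 3.
Suffixed `nor.me:g.su:.tu.men.na` (6 syllables):
  Weights: 4 tu L, 5 men H, 6 na L.
  The penult (syllable 5, men) is heavy, so it takes stress.
  → primary stress on syllable 5.

yes: 3→5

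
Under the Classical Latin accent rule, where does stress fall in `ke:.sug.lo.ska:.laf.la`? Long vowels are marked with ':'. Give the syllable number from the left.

Classical Latin: stress the penult if heavy (long vowel or closed), else the antepenult.
Weights: 4 ska: H, 5 laf H, 6 la L.
The penult (syllable 5, laf) is heavy, so it takes stress.
Stress on syllable 5: ke:.sug.lo.ska:.ˈlaf.la.

5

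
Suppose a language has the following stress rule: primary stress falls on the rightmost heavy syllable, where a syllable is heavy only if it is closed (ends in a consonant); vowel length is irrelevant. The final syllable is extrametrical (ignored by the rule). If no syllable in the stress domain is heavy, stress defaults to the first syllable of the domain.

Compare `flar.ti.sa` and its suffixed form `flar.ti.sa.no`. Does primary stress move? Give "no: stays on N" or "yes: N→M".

Base `flar.ti.sa` (3 syllables):
  The final syllable (3, sa) is extrametrical; the stress domain is syllables 1–2.
  Weights: 1 flar H, 2 ti L.
  Heavy syllables in the domain: 1. The rightmost is syllable 1 (flar).
  → primary stress on syllable 1.
Suffixed `flar.ti.sa.no` (4 syllables):
  The final syllable (4, no) is extrametrical; the stress domain is syllables 1–3.
  Weights: 1 flar H, 2 ti L, 3 sa L.
  Heavy syllables in the domain: 1. The rightmost is syllable 1 (flar).
  → primary stress on syllable 1.

no: stays on 1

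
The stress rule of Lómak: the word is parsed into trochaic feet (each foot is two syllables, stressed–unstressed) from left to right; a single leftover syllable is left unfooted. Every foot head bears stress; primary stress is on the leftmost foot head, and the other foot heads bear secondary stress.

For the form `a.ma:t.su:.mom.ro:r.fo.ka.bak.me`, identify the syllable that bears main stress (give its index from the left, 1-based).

1

Parse left to right into trochaic (ˈσσ) feet: (ˈa.ma:t) (ˈsu:.mom) (ˈro:r.fo) (ˈka.bak) me. Syllable 9 is left unfooted.
Foot heads (stressed positions): 1, 3, 5, 7.
End Rule Leftmost: primary stress on the leftmost head = syllable 1.
Primary stress: syllable 1 → ˈa.ma:t.su:.mom.ro:r.fo.ka.bak.me.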